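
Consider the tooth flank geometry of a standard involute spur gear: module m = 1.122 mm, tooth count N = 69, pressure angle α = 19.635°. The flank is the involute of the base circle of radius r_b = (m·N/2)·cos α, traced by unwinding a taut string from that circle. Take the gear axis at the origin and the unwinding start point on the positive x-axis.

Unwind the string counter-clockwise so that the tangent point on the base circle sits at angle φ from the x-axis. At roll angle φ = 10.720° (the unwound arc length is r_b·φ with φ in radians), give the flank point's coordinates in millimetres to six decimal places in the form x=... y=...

x=37.090719 y=0.079317

pitch radius r_p = m·N/2 = 1.122·69/2 = 38.709000
base radius r_b = r_p·cos α = 38.709000·cos 19.635° = 36.458163
roll angle φ = 10.720° = 0.18709930 rad
x = r_b·(cos φ + φ·sin φ) = 36.458163·(0.98254793 + 0.18709930·0.18600960) = 37.090719
y = r_b·(sin φ − φ·cos φ) = 36.458163·(0.18600960 − 0.18709930·0.98254793) = 0.079317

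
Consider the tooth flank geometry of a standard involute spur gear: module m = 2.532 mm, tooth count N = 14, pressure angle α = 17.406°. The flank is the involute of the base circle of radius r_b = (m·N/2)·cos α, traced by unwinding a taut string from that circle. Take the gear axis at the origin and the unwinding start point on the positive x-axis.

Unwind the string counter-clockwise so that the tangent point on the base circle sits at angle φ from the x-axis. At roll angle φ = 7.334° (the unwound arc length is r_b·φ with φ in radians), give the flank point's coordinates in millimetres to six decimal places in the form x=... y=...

pitch radius r_p = m·N/2 = 2.532·14/2 = 17.724000
base radius r_b = r_p·cos α = 17.724000·cos 17.406° = 16.912400
roll angle φ = 7.334° = 0.12800245 rad
x = r_b·(cos φ + φ·sin φ) = 16.912400·(0.99181887 + 0.12800245·0.12765319) = 17.050385
y = r_b·(sin φ − φ·cos φ) = 16.912400·(0.12765319 − 0.12800245·0.99181887) = 0.011804

x=17.050385 y=0.011804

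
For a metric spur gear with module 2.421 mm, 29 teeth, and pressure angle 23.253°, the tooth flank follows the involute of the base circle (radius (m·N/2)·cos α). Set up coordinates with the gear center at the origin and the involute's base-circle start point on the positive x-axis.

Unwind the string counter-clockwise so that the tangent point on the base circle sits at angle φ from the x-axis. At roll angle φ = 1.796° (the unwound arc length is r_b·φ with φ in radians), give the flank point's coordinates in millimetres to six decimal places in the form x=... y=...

pitch radius r_p = m·N/2 = 2.421·29/2 = 35.104500
base radius r_b = r_p·cos α = 35.104500·cos 23.253° = 32.252980
roll angle φ = 1.796° = 0.03134611 rad
x = r_b·(cos φ + φ·sin φ) = 32.252980·(0.99950875 + 0.03134611·0.03134098) = 32.268822
y = r_b·(sin φ − φ·cos φ) = 32.252980·(0.03134098 − 0.03134611·0.99950875) = 0.000331

x=32.268822 y=0.000331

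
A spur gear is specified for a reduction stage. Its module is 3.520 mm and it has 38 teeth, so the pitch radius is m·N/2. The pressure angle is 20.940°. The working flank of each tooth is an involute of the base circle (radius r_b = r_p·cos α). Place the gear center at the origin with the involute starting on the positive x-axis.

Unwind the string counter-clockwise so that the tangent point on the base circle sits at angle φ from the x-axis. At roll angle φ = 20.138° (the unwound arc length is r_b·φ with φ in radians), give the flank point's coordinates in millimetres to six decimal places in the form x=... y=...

x=66.202741 y=0.892910

pitch radius r_p = m·N/2 = 3.520·38/2 = 66.880000
base radius r_b = r_p·cos α = 66.880000·cos 20.940° = 62.462924
roll angle φ = 20.138° = 0.35147440 rad
x = r_b·(cos φ + φ·sin φ) = 62.462924·(0.93886612 + 0.35147440·0.34428245) = 66.202741
y = r_b·(sin φ − φ·cos φ) = 62.462924·(0.34428245 − 0.35147440·0.93886612) = 0.892910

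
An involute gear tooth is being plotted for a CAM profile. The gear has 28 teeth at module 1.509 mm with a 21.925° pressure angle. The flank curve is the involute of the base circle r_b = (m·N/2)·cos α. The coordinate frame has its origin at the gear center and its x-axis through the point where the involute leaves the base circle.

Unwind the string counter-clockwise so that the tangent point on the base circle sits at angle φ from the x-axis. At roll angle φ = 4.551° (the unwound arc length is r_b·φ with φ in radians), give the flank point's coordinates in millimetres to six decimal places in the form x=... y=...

pitch radius r_p = m·N/2 = 1.509·28/2 = 21.126000
base radius r_b = r_p·cos α = 21.126000·cos 21.925° = 19.598029
roll angle φ = 4.551° = 0.07942993 rad
x = r_b·(cos φ + φ·sin φ) = 19.598029·(0.99684710 + 0.07942993·0.07934644) = 19.659754
y = r_b·(sin φ − φ·cos φ) = 19.598029·(0.07934644 − 0.07942993·0.99684710) = 0.003272

x=19.659754 y=0.003272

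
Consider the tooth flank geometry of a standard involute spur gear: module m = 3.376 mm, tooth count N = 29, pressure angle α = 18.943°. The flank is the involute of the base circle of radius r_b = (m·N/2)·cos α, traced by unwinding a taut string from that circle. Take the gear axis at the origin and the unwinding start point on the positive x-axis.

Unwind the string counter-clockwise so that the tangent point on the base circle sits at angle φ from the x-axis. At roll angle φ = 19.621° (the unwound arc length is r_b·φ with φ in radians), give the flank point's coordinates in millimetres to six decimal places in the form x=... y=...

x=48.936692 y=0.612578

pitch radius r_p = m·N/2 = 3.376·29/2 = 48.952000
base radius r_b = r_p·cos α = 48.952000·cos 18.943° = 46.300857
roll angle φ = 19.621° = 0.34245105 rad
x = r_b·(cos φ + φ·sin φ) = 46.300857·(0.94193444 + 0.34245105·0.33579683) = 48.936692
y = r_b·(sin φ − φ·cos φ) = 46.300857·(0.33579683 − 0.34245105·0.94193444) = 0.612578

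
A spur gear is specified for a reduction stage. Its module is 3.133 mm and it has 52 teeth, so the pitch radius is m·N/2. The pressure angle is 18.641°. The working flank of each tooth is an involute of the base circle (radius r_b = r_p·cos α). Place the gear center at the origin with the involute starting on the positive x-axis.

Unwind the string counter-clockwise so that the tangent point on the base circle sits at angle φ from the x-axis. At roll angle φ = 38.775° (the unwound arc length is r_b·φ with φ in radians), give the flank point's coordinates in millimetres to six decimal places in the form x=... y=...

x=92.886867 y=7.615093

pitch radius r_p = m·N/2 = 3.133·52/2 = 81.458000
base radius r_b = r_p·cos α = 81.458000·cos 18.641° = 77.184707
roll angle φ = 38.775° = 0.67675142 rad
x = r_b·(cos φ + φ·sin φ) = 77.184707·(0.77961130 + 0.67675142·0.62626370) = 92.886867
y = r_b·(sin φ − φ·cos φ) = 77.184707·(0.62626370 − 0.67675142·0.77961130) = 7.615093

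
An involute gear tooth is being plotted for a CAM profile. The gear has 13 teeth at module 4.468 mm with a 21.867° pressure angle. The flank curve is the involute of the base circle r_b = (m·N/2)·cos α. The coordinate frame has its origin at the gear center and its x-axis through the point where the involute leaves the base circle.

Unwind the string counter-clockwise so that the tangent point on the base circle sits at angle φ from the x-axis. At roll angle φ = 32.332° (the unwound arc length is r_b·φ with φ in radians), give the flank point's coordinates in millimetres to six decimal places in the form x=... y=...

pitch radius r_p = m·N/2 = 4.468·13/2 = 29.042000
base radius r_b = r_p·cos α = 29.042000·cos 21.867° = 26.952455
roll angle φ = 32.332° = 0.56429985 rad
x = r_b·(cos φ + φ·sin φ) = 26.952455·(0.84496326 + 0.56429985·0.53482435) = 30.908120
y = r_b·(sin φ − φ·cos φ) = 26.952455·(0.53482435 − 0.56429985·0.84496326) = 1.563558

x=30.908120 y=1.563558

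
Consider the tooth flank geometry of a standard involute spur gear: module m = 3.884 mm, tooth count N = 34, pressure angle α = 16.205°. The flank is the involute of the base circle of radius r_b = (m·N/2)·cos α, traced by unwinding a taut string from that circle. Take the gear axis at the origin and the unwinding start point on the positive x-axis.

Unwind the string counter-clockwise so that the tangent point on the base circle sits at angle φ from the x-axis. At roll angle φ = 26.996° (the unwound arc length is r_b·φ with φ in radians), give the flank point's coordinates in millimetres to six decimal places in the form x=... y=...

pitch radius r_p = m·N/2 = 3.884·34/2 = 66.028000
base radius r_b = r_p·cos α = 66.028000·cos 16.205° = 63.404664
roll angle φ = 26.996° = 0.47116908 rad
x = r_b·(cos φ + φ·sin φ) = 63.404664·(0.89103822 + 0.47116908·0.45392829) = 70.056776
y = r_b·(sin φ − φ·cos φ) = 63.404664·(0.45392829 − 0.47116908·0.89103822) = 2.162012

x=70.056776 y=2.162012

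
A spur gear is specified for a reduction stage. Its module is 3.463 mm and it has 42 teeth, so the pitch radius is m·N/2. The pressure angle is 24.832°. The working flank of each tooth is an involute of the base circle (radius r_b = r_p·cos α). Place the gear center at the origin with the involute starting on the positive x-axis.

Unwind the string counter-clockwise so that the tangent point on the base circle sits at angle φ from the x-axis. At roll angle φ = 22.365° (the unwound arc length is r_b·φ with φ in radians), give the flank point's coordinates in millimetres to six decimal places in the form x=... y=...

pitch radius r_p = m·N/2 = 3.463·42/2 = 72.723000
base radius r_b = r_p·cos α = 72.723000·cos 24.832° = 65.999255
roll angle φ = 22.365° = 0.39034289 rad
x = r_b·(cos φ + φ·sin φ) = 65.999255·(0.92477864 + 0.39034289·0.38050553) = 70.837414
y = r_b·(sin φ − φ·cos φ) = 65.999255·(0.38050553 − 0.39034289·0.92477864) = 1.288620

x=70.837414 y=1.288620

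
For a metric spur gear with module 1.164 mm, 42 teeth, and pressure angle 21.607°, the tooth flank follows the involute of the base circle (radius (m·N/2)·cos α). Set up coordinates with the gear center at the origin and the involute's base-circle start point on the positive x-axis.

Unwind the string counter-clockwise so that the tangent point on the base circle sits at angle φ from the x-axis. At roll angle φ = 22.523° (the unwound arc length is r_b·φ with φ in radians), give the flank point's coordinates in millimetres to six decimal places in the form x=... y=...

pitch radius r_p = m·N/2 = 1.164·42/2 = 24.444000
base radius r_b = r_p·cos α = 24.444000·cos 21.607° = 22.726357
roll angle φ = 22.523° = 0.39310051 rad
x = r_b·(cos φ + φ·sin φ) = 22.726357·(0.92372584 + 0.39310051·0.38305427) = 24.415031
y = r_b·(sin φ − φ·cos φ) = 22.726357·(0.38305427 − 0.39310051·0.92372584) = 0.453099

x=24.415031 y=0.453099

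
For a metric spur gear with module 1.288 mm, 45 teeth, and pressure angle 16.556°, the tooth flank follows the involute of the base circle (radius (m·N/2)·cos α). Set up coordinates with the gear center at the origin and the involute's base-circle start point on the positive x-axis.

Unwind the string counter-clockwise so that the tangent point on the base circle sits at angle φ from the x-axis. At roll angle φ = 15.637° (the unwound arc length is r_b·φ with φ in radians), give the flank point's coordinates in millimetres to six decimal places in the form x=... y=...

pitch radius r_p = m·N/2 = 1.288·45/2 = 28.980000
base radius r_b = r_p·cos α = 28.980000·cos 16.556° = 27.778538
roll angle φ = 15.637° = 0.27291714 rad
x = r_b·(cos φ + φ·sin φ) = 27.778538·(0.96298871 + 0.27291714·0.26954175) = 28.793879
y = r_b·(sin φ − φ·cos φ) = 27.778538·(0.26954175 − 0.27291714·0.96298871) = 0.186828

x=28.793879 y=0.186828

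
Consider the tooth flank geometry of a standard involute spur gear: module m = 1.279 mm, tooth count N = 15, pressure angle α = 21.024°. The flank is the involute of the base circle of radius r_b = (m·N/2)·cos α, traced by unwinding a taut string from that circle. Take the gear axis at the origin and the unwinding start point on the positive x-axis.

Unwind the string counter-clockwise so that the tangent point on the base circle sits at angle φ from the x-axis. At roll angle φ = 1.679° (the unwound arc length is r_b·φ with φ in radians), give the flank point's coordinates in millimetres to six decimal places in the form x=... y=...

x=8.957773 y=0.000075

pitch radius r_p = m·N/2 = 1.279·15/2 = 9.592500
base radius r_b = r_p·cos α = 9.592500·cos 21.024° = 8.953929
roll angle φ = 1.679° = 0.02930408 rad
x = r_b·(cos φ + φ·sin φ) = 8.953929·(0.99957067 + 0.02930408·0.02929988) = 8.957773
y = r_b·(sin φ − φ·cos φ) = 8.953929·(0.02929988 − 0.02930408·0.99957067) = 0.000075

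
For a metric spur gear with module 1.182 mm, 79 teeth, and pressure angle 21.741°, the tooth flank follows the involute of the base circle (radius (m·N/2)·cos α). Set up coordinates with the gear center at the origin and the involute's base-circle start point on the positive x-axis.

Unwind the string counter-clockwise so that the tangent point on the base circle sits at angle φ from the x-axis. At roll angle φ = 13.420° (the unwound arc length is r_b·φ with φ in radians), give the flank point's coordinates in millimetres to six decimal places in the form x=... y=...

pitch radius r_p = m·N/2 = 1.182·79/2 = 46.689000
base radius r_b = r_p·cos α = 46.689000·cos 21.741° = 43.367906
roll angle φ = 13.420° = 0.23422319 rad
x = r_b·(cos φ + φ·sin φ) = 43.367906·(0.97269492 + 0.23422319·0.23208745) = 44.541233
y = r_b·(sin φ − φ·cos φ) = 43.367906·(0.23208745 − 0.23422319·0.97269492) = 0.184736

x=44.541233 y=0.184736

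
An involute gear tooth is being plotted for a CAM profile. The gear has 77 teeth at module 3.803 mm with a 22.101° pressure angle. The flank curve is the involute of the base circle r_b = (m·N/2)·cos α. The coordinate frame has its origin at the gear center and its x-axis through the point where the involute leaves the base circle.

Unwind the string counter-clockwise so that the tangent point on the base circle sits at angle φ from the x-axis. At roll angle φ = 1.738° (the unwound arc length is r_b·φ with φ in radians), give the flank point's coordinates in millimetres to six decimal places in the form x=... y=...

x=135.719589 y=0.001262

pitch radius r_p = m·N/2 = 3.803·77/2 = 146.415500
base radius r_b = r_p·cos α = 146.415500·cos 22.101° = 135.657191
roll angle φ = 1.738° = 0.03033382 rad
x = r_b·(cos φ + φ·sin φ) = 135.657191·(0.99953996 + 0.03033382·0.03032917) = 135.719589
y = r_b·(sin φ − φ·cos φ) = 135.657191·(0.03032917 − 0.03033382·0.99953996) = 0.001262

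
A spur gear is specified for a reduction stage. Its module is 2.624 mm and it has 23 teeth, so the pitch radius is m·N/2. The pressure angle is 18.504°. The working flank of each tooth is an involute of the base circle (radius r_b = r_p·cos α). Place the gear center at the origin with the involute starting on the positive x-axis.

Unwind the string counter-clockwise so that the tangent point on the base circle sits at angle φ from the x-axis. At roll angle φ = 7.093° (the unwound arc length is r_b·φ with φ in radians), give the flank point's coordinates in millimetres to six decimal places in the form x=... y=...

x=28.834384 y=0.018069

pitch radius r_p = m·N/2 = 2.624·23/2 = 30.176000
base radius r_b = r_p·cos α = 30.176000·cos 18.504° = 28.615946
roll angle φ = 7.093° = 0.12379620 rad
x = r_b·(cos φ + φ·sin φ) = 28.615946·(0.99234703 + 0.12379620·0.12348024) = 28.834384
y = r_b·(sin φ − φ·cos φ) = 28.615946·(0.12348024 − 0.12379620·0.99234703) = 0.018069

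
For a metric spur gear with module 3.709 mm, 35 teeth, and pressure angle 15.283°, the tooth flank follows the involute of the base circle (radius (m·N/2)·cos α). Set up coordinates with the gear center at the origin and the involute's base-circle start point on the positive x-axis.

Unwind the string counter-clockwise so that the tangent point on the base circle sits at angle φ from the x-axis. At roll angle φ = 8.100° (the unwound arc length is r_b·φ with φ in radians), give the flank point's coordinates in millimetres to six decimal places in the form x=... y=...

x=63.234648 y=0.058851

pitch radius r_p = m·N/2 = 3.709·35/2 = 64.907500
base radius r_b = r_p·cos α = 64.907500·cos 15.283° = 62.612090
roll angle φ = 8.100° = 0.14137167 rad
x = r_b·(cos φ + φ·sin φ) = 62.612090·(0.99002366 + 0.14137167·0.14090123) = 63.234648
y = r_b·(sin φ − φ·cos φ) = 62.612090·(0.14090123 − 0.14137167·0.99002366) = 0.058851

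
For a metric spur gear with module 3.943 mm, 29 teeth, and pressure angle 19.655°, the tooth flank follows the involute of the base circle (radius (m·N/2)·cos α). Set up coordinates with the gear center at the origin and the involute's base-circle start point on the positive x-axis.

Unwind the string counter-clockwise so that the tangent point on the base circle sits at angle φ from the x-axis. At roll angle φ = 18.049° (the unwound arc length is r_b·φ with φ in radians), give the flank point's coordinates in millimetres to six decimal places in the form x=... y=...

x=56.447871 y=0.555492

pitch radius r_p = m·N/2 = 3.943·29/2 = 57.173500
base radius r_b = r_p·cos α = 57.173500·cos 19.655° = 53.842287
roll angle φ = 18.049° = 0.31501448 rad
x = r_b·(cos φ + φ·sin φ) = 53.842287·(0.95079189 + 0.31501448·0.30983024) = 56.447871
y = r_b·(sin φ − φ·cos φ) = 53.842287·(0.30983024 − 0.31501448·0.95079189) = 0.555492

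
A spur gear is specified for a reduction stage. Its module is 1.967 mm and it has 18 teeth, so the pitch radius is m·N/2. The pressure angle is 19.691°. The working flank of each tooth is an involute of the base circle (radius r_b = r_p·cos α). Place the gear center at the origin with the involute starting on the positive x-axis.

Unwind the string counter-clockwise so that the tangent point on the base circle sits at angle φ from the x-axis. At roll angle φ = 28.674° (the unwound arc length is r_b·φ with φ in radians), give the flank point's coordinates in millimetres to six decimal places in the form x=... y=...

pitch radius r_p = m·N/2 = 1.967·18/2 = 17.703000
base radius r_b = r_p·cos α = 17.703000·cos 19.691° = 16.667790
roll angle φ = 28.674° = 0.50045571 rad
x = r_b·(cos φ + φ·sin φ) = 16.667790·(0.87736399 + 0.50045571·0.47982541) = 18.626178
y = r_b·(sin φ − φ·cos φ) = 16.667790·(0.47982541 − 0.50045571·0.87736399) = 0.679106

x=18.626178 y=0.679106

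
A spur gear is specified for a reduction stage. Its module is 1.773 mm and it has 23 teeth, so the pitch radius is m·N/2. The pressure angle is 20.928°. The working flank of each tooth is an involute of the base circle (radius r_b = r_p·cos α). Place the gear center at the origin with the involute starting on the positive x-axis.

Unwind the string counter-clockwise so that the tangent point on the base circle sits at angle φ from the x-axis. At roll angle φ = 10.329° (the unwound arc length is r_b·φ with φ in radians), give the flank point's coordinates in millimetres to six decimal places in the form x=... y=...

pitch radius r_p = m·N/2 = 1.773·23/2 = 20.389500
base radius r_b = r_p·cos α = 20.389500·cos 20.928° = 19.044405
roll angle φ = 10.329° = 0.18027506 rad
x = r_b·(cos φ + φ·sin φ) = 19.044405·(0.98379441 + 0.18027506·0.17930018) = 19.351358
y = r_b·(sin φ − φ·cos φ) = 19.044405·(0.17930018 − 0.18027506·0.98379441) = 0.037072

x=19.351358 y=0.037072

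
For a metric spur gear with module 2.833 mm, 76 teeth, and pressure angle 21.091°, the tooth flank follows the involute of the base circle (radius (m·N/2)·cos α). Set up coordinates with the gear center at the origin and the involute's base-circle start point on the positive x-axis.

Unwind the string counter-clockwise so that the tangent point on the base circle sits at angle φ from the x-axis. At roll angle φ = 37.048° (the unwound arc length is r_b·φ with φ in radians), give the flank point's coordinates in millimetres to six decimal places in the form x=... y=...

pitch radius r_p = m·N/2 = 2.833·76/2 = 107.654000
base radius r_b = r_p·cos α = 107.654000·cos 21.091° = 100.442266
roll angle φ = 37.048° = 0.64660958 rad
x = r_b·(cos φ + φ·sin φ) = 100.442266·(0.79813105 + 0.64660958·0.60248388) = 119.295571
y = r_b·(sin φ − φ·cos φ) = 100.442266·(0.60248388 − 0.64660958·0.79813105) = 8.678683

x=119.295571 y=8.678683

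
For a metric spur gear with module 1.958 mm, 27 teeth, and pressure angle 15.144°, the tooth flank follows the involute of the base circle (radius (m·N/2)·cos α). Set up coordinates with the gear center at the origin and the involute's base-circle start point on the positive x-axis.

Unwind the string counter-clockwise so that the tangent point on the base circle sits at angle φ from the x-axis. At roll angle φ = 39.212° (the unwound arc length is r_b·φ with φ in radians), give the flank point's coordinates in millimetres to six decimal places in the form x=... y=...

x=30.808660 y=2.600668

pitch radius r_p = m·N/2 = 1.958·27/2 = 26.433000
base radius r_b = r_p·cos α = 26.433000·cos 15.144° = 25.515043
roll angle φ = 39.212° = 0.68437851 rad
x = r_b·(cos φ + φ·sin φ) = 25.515043·(0.77481210 + 0.68437851·0.63219159) = 30.808660
y = r_b·(sin φ − φ·cos φ) = 25.515043·(0.63219159 − 0.68437851·0.77481210) = 2.600668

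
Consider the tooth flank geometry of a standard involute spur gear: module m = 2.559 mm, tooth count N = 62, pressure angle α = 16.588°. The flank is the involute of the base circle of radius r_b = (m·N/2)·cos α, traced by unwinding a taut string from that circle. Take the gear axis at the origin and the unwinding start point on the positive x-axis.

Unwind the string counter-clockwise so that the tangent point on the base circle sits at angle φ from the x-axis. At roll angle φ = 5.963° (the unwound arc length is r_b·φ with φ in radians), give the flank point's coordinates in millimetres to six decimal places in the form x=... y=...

pitch radius r_p = m·N/2 = 2.559·62/2 = 79.329000
base radius r_b = r_p·cos α = 79.329000·cos 16.588° = 76.027516
roll angle φ = 5.963° = 0.10407398 rad
x = r_b·(cos φ + φ·sin φ) = 76.027516·(0.99458919 + 0.10407398·0.10388621) = 76.438144
y = r_b·(sin φ − φ·cos φ) = 76.027516·(0.10388621 − 0.10407398·0.99458919) = 0.028537

x=76.438144 y=0.028537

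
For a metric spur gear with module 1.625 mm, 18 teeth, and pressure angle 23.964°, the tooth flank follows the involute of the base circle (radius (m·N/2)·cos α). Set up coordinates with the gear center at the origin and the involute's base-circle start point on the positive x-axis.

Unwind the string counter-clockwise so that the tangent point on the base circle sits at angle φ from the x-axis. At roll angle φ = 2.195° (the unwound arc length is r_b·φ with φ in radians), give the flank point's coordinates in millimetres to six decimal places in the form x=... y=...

pitch radius r_p = m·N/2 = 1.625·18/2 = 14.625000
base radius r_b = r_p·cos α = 14.625000·cos 23.964° = 13.364337
roll angle φ = 2.195° = 0.03830998 rad
x = r_b·(cos φ + φ·sin φ) = 13.364337·(0.99926626 + 0.03830998·0.03830061) = 13.374141
y = r_b·(sin φ − φ·cos φ) = 13.364337·(0.03830061 − 0.03830998·0.99926626) = 0.000250

x=13.374141 y=0.000250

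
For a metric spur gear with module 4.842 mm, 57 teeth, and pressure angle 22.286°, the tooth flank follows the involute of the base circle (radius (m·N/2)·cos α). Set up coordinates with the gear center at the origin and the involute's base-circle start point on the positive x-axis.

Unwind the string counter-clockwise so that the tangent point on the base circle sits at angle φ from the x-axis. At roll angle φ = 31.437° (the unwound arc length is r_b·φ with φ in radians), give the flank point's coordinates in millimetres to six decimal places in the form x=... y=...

pitch radius r_p = m·N/2 = 4.842·57/2 = 137.997000
base radius r_b = r_p·cos α = 137.997000·cos 22.286° = 127.688957
roll angle φ = 31.437° = 0.54867916 rad
x = r_b·(cos φ + φ·sin φ) = 127.688957·(0.85321417 + 0.54867916·0.52156072) = 145.486711
y = r_b·(sin φ − φ·cos φ) = 127.688957·(0.52156072 − 0.54867916·0.85321417) = 6.821130

x=145.486711 y=6.821130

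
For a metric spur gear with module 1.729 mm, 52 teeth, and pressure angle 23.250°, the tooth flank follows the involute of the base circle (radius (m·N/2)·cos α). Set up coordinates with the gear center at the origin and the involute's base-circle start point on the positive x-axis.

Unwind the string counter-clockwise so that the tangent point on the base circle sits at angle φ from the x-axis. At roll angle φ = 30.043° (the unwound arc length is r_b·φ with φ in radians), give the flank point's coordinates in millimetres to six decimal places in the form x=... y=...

x=46.596994 y=1.930803

pitch radius r_p = m·N/2 = 1.729·52/2 = 44.954000
base radius r_b = r_p·cos α = 44.954000·cos 23.250° = 41.303340
roll angle φ = 30.043° = 0.52434927 rad
x = r_b·(cos φ + φ·sin φ) = 41.303340·(0.86564991 + 0.52434927·0.50064980) = 46.596994
y = r_b·(sin φ − φ·cos φ) = 41.303340·(0.50064980 − 0.52434927·0.86564991) = 1.930803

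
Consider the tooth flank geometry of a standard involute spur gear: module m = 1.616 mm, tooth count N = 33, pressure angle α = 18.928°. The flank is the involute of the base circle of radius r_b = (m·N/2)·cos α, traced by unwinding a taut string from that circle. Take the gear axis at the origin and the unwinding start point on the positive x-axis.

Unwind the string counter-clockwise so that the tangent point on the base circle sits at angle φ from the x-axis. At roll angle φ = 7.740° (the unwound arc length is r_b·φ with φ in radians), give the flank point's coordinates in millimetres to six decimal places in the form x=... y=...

x=25.451286 y=0.020688

pitch radius r_p = m·N/2 = 1.616·33/2 = 26.664000
base radius r_b = r_p·cos α = 26.664000·cos 18.928° = 25.222196
roll angle φ = 7.740° = 0.13508848 rad
x = r_b·(cos φ + φ·sin φ) = 25.222196·(0.99088942 + 0.13508848·0.13467799) = 25.451286
y = r_b·(sin φ − φ·cos φ) = 25.222196·(0.13467799 − 0.13508848·0.99088942) = 0.020688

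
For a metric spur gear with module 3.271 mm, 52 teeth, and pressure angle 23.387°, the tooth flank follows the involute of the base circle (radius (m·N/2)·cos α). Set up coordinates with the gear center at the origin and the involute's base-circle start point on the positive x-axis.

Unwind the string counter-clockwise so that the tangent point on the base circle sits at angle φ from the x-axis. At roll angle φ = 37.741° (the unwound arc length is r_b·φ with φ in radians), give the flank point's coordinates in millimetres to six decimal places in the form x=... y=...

x=93.200467 y=7.118888

pitch radius r_p = m·N/2 = 3.271·52/2 = 85.046000
base radius r_b = r_p·cos α = 85.046000·cos 23.387° = 78.059021
roll angle φ = 37.741° = 0.65870471 rad
x = r_b·(cos φ + φ·sin φ) = 78.059021·(0.79078573 + 0.65870471·0.61209307) = 93.200467
y = r_b·(sin φ − φ·cos φ) = 78.059021·(0.61209307 − 0.65870471·0.79078573) = 7.118888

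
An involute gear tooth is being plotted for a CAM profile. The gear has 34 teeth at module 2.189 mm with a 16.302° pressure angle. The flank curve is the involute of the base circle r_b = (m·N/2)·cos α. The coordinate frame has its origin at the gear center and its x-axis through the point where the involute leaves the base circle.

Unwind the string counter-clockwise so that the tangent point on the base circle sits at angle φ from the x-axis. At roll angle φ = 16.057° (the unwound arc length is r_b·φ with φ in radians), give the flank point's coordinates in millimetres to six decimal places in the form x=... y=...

pitch radius r_p = m·N/2 = 2.189·34/2 = 37.213000
base radius r_b = r_p·cos α = 37.213000·cos 16.302° = 35.716870
roll angle φ = 16.057° = 0.28024752 rad
x = r_b·(cos φ + φ·sin φ) = 35.716870·(0.96098701 + 0.28024752·0.27659352) = 37.092028
y = r_b·(sin φ − φ·cos φ) = 35.716870·(0.27659352 − 0.28024752·0.96098701) = 0.259994

x=37.092028 y=0.259994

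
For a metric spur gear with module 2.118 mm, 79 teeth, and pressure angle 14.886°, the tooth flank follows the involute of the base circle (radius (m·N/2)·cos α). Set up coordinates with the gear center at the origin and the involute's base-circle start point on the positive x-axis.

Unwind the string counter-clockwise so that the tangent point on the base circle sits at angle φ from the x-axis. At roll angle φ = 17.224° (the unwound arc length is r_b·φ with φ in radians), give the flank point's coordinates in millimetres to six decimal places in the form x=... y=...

pitch radius r_p = m·N/2 = 2.118·79/2 = 83.661000
base radius r_b = r_p·cos α = 83.661000·cos 14.886° = 80.853243
roll angle φ = 17.224° = 0.30061551 rad
x = r_b·(cos φ + φ·sin φ) = 80.853243·(0.95515441 + 0.30061551·0.29610817) = 84.424460
y = r_b·(sin φ − φ·cos φ) = 80.853243·(0.29610817 − 0.30061551·0.95515441) = 0.725572

x=84.424460 y=0.725572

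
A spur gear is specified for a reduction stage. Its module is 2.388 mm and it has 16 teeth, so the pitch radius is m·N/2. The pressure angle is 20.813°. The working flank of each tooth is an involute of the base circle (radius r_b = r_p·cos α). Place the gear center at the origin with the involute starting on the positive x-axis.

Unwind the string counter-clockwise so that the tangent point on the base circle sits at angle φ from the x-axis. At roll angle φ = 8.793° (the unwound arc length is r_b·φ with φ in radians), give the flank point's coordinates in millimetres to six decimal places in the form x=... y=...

pitch radius r_p = m·N/2 = 2.388·16/2 = 19.104000
base radius r_b = r_p·cos α = 19.104000·cos 20.813° = 17.857370
roll angle φ = 8.793° = 0.15346680 rad
x = r_b·(cos φ + φ·sin φ) = 17.857370·(0.98824706 + 0.15346680·0.15286510) = 18.066422
y = r_b·(sin φ − φ·cos φ) = 17.857370·(0.15286510 − 0.15346680·0.98824706) = 0.021464

x=18.066422 y=0.021464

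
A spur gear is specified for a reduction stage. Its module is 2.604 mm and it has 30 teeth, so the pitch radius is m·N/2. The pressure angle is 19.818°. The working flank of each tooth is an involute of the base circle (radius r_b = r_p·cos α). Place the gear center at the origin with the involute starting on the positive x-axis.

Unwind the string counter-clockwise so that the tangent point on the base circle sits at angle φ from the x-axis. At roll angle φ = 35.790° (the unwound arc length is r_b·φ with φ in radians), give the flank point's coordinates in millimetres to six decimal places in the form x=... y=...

x=43.231444 y=2.870597

pitch radius r_p = m·N/2 = 2.604·30/2 = 39.060000
base radius r_b = r_p·cos α = 39.060000·cos 19.818° = 36.746644
roll angle φ = 35.790° = 0.62465334 rad
x = r_b·(cos φ + φ·sin φ) = 36.746644·(0.81116590 + 0.62465334·0.58481611) = 43.231444
y = r_b·(sin φ − φ·cos φ) = 36.746644·(0.58481611 − 0.62465334·0.81116590) = 2.870597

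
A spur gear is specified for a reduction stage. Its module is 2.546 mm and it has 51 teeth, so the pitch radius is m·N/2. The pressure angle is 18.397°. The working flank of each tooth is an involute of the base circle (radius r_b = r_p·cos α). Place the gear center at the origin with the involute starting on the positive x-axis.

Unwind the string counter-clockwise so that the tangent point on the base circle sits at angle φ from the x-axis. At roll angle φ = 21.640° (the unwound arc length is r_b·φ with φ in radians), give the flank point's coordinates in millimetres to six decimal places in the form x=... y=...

pitch radius r_p = m·N/2 = 2.546·51/2 = 64.923000
base radius r_b = r_p·cos α = 64.923000·cos 18.397° = 61.604950
roll angle φ = 21.640° = 0.37768925 rad
x = r_b·(cos φ + φ·sin φ) = 61.604950·(0.92951926 + 0.37768925·0.36877357) = 65.843437
y = r_b·(sin φ − φ·cos φ) = 61.604950·(0.36877357 − 0.37768925·0.92951926) = 1.090662

x=65.843437 y=1.090662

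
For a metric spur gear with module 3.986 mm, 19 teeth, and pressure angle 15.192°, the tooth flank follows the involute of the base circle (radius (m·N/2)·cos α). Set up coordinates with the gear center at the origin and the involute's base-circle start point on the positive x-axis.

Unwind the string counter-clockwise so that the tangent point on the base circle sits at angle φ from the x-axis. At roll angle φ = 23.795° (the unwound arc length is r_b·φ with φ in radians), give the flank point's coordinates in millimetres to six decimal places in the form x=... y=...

pitch radius r_p = m·N/2 = 3.986·19/2 = 37.867000
base radius r_b = r_p·cos α = 37.867000·cos 15.192° = 36.543665
roll angle φ = 23.795° = 0.41530110 rad
x = r_b·(cos φ + φ·sin φ) = 36.543665·(0.91499488 + 0.41530110·0.40346545) = 39.560510
y = r_b·(sin φ − φ·cos φ) = 36.543665·(0.40346545 − 0.41530110·0.91499488) = 0.857573

x=39.560510 y=0.857573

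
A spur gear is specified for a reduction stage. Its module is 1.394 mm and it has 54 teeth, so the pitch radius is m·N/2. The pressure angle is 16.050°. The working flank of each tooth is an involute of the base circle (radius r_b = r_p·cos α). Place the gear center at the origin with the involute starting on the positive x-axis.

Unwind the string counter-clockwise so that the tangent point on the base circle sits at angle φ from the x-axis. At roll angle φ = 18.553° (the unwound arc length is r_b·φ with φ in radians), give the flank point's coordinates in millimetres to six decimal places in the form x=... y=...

x=38.017803 y=0.405090

pitch radius r_p = m·N/2 = 1.394·54/2 = 37.638000
base radius r_b = r_p·cos α = 37.638000·cos 16.050° = 36.170901
roll angle φ = 18.553° = 0.32381094 rad
x = r_b·(cos φ + φ·sin φ) = 36.170901·(0.94802973 + 0.32381094·0.31818174) = 38.017803
y = r_b·(sin φ − φ·cos φ) = 36.170901·(0.31818174 − 0.32381094·0.94802973) = 0.405090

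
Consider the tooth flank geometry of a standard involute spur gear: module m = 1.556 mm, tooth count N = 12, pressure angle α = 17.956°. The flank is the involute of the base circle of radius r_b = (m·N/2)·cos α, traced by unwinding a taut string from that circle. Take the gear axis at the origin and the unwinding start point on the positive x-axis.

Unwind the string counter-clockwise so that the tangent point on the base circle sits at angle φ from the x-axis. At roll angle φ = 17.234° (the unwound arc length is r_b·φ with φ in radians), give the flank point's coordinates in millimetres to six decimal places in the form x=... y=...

x=9.274000 y=0.079838

pitch radius r_p = m·N/2 = 1.556·12/2 = 9.336000
base radius r_b = r_p·cos α = 9.336000·cos 17.956° = 8.881277
roll angle φ = 17.234° = 0.30079004 rad
x = r_b·(cos φ + φ·sin φ) = 8.881277·(0.95510272 + 0.30079004·0.29627487) = 9.274000
y = r_b·(sin φ − φ·cos φ) = 8.881277·(0.29627487 − 0.30079004·0.95510272) = 0.079838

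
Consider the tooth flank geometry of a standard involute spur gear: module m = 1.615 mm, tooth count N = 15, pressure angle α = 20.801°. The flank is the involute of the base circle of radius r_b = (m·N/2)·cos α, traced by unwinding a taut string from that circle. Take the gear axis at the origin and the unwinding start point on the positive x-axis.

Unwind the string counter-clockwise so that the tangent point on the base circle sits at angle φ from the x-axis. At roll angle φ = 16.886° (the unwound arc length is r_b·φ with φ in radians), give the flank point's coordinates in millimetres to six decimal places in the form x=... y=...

pitch radius r_p = m·N/2 = 1.615·15/2 = 12.112500
base radius r_b = r_p·cos α = 12.112500·cos 20.801° = 11.323001
roll angle φ = 16.886° = 0.29471630 rad
x = r_b·(cos φ + φ·sin φ) = 11.323001·(0.95688459 + 0.29471630·0.29046839) = 11.804119
y = r_b·(sin φ − φ·cos φ) = 11.323001·(0.29046839 − 0.29471630·0.95688459) = 0.095780

x=11.804119 y=0.095780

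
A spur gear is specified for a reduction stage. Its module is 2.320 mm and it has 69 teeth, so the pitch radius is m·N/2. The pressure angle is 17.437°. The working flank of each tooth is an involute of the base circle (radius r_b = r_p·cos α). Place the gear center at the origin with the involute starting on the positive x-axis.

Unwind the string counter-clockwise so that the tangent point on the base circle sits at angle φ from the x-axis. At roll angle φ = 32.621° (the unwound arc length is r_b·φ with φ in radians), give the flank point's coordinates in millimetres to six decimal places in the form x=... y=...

pitch radius r_p = m·N/2 = 2.320·69/2 = 80.040000
base radius r_b = r_p·cos α = 80.040000·cos 17.437° = 76.361923
roll angle φ = 32.621° = 0.56934386 rad
x = r_b·(cos φ + φ·sin φ) = 76.361923·(0.84225487 + 0.56934386·0.53907952) = 87.753327
y = r_b·(sin φ − φ·cos φ) = 76.361923·(0.53907952 − 0.56934386·0.84225487) = 4.547115

x=87.753327 y=4.547115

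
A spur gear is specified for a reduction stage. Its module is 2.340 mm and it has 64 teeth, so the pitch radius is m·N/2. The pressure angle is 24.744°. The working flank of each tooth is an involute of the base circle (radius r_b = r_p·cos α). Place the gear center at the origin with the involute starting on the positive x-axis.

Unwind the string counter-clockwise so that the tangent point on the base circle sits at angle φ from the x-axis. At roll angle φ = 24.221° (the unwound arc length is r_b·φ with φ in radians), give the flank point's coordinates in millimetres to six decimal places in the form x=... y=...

x=73.812703 y=1.682082

pitch radius r_p = m·N/2 = 2.340·64/2 = 74.880000
base radius r_b = r_p·cos α = 74.880000·cos 24.744° = 68.005043
roll angle φ = 24.221° = 0.42273620 rad
x = r_b·(cos φ + φ·sin φ) = 68.005043·(0.91196981 + 0.42273620·0.41025732) = 73.812703
y = r_b·(sin φ − φ·cos φ) = 68.005043·(0.41025732 − 0.42273620·0.91196981) = 1.682082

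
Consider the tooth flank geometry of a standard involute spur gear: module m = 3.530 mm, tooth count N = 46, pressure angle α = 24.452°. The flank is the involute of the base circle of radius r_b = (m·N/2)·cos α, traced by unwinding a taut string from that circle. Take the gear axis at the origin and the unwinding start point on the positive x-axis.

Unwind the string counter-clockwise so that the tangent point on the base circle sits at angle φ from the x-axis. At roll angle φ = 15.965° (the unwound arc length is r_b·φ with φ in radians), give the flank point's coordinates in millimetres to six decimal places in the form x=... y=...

x=76.721637 y=0.528851

pitch radius r_p = m·N/2 = 3.530·46/2 = 81.190000
base radius r_b = r_p·cos α = 81.190000·cos 24.452° = 73.907936
roll angle φ = 15.965° = 0.27864182 rad
x = r_b·(cos φ + φ·sin φ) = 73.907936·(0.96142989 + 0.27864182·0.27505010) = 76.721637
y = r_b·(sin φ − φ·cos φ) = 73.907936·(0.27505010 − 0.27864182·0.96142989) = 0.528851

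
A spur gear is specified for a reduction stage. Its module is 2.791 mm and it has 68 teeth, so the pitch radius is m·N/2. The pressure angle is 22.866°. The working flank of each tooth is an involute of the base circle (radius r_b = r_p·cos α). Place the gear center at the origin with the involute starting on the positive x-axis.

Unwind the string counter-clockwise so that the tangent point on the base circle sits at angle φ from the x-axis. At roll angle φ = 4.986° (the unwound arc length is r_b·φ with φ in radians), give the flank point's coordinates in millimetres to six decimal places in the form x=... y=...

pitch radius r_p = m·N/2 = 2.791·68/2 = 94.894000
base radius r_b = r_p·cos α = 94.894000·cos 22.866° = 87.436865
roll angle φ = 4.986° = 0.08702212 rad
x = r_b·(cos φ + φ·sin φ) = 87.436865·(0.99621596 + 0.08702212·0.08691232) = 87.767311
y = r_b·(sin φ − φ·cos φ) = 87.436865·(0.08691232 − 0.08702212·0.99621596) = 0.019193

x=87.767311 y=0.019193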